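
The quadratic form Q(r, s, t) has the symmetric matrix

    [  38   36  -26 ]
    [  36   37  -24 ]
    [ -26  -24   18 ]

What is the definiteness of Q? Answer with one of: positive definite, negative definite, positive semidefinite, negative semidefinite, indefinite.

Symmetric row and column elimination reduces A to a congruent diagonal form with pivots 38, 55/19, 4/55.
Counting signs: 3 positive.
Hence Q is positive definite.

positive definite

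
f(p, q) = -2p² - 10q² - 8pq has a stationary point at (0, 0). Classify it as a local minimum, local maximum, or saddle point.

local maximum

The Hessian at the origin is H = [[-4, -8], [-8, -20]].
det H = -4·-20 − (-8)² = 16 > 0 and H[1,1] = -4 < 0, so H is negative definite.
Therefore the origin is a local maximum.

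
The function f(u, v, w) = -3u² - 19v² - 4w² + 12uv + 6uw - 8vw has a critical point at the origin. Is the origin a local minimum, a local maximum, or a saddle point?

The Hessian at the origin is H = [[-6, 12, 6], [12, -38, -8], [6, -8, -8]].
Congruent diagonalization of H (simultaneous row and column reduction) yields pivots -6, -14, -6/7.
That gives 3 negative pivots.
H is negative definite, so the origin is a strict local maximum.

local maximum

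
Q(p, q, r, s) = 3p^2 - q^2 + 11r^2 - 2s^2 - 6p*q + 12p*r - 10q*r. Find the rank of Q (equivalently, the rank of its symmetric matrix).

The associated matrix is A = [[3, -3, 6, 0], [-3, -1, -5, 0], [6, -5, 11, 0], [0, 0, 0, -2]].
An LDLᵀ factorisation of A has diagonal entries 3, -4, -3/4, -2.
So there are 1 positive, 3 negative pivots.
The rank is the number of nonzero pivots: 4.

4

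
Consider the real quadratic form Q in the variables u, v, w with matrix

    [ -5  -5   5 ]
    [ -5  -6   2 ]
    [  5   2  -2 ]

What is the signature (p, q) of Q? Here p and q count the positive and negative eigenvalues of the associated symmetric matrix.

An LDLᵀ factorisation of A has diagonal entries -5, -1, 12.
Counting signs: 1 positive, 2 negative.

(1, 2)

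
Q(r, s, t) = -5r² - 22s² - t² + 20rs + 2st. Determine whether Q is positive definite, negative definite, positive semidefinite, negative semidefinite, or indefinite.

The symmetric matrix of Q is A = [[-5, 10, 0], [10, -22, 1], [0, 1, -1]].
Leading principal minors: Δ_1 = -5, Δ_2 = 10, Δ_3 = -5.
The signs alternate starting with Δ_1 < 0, so by Sylvester's criterion Q is negative definite.

negative definite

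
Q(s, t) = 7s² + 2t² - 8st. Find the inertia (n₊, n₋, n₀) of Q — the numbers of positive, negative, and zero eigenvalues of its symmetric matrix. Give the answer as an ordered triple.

(1, 1, 0)

The associated matrix is A = [[7, -4], [-4, 2]].
Row-reducing A symmetrically gives the diagonal entries 7, -2/7.
That gives 1 positive, 1 negative pivots.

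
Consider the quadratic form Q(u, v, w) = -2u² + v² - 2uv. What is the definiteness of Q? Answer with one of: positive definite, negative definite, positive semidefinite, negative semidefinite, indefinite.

indefinite

The associated matrix is A = [[-2, -1, 0], [-1, 1, 0], [0, 0, 0]].
Symmetric row and column elimination reduces A to a congruent diagonal form with pivots -2, 3/2, 0.
So there are 1 positive, 1 negative, 1 zero pivots.
Hence Q is indefinite.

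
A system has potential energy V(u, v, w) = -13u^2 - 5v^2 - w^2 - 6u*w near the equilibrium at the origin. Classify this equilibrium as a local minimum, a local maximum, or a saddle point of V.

local maximum

The Hessian at the origin is H = [[-26, 0, -6], [0, -10, 0], [-6, 0, -2]].
Row-reducing H symmetrically gives the diagonal entries -26, -10, -8/13.
Counting signs: 3 negative.
H is negative definite, so the origin is a strict local maximum.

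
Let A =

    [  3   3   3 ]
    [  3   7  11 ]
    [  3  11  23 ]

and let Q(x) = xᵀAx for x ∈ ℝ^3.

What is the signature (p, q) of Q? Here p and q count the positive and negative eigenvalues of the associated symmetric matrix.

Symmetric row and column elimination reduces A to a congruent diagonal form with pivots 3, 4, 4.
Counting signs: 3 positive.

(3, 0)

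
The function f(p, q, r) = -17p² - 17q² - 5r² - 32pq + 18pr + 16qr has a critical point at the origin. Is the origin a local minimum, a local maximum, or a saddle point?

local maximum

The Hessian at the origin is H = [[-34, -32, 18], [-32, -34, 16], [18, 16, -10]].
Applying the same elementary operations to the rows and columns of H produces a congruent diagonal matrix with entries -34, -66/17, -8/33.
So there are 3 negative pivots.
H is negative definite, so the origin is a strict local maximum.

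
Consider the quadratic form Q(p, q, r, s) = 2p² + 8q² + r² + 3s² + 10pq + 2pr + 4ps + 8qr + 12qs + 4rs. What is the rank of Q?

4

Write A = [[2, 5, 1, 2], [5, 8, 4, 6], [1, 4, 1, 2], [2, 6, 2, 3]].
Applying the same elementary operations to the rows and columns of A produces a congruent diagonal matrix with entries 2, -9/2, 1, -5/9.
So there are 2 positive, 2 negative pivots.
The rank is the number of nonzero pivots: 4.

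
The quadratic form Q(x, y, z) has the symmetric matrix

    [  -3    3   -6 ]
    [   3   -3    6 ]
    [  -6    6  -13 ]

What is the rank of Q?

2

Row-reducing A symmetrically gives the diagonal entries -3, 0, -1.
Counting signs: 2 negative, 1 zero.
The rank is the number of nonzero pivots: 2.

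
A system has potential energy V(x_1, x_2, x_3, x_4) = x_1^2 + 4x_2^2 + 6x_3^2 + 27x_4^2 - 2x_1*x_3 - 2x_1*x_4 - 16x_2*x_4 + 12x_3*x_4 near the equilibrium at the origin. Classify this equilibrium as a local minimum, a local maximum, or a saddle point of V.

local minimum

The Hessian at the origin is H = [[2, 0, -2, -2], [0, 8, 0, -16], [-2, 0, 12, 12], [-2, -16, 12, 54]].
Row-reducing H symmetrically gives the diagonal entries 2, 8, 10, 10.
So there are 4 positive pivots.
H is positive definite, so the origin is a strict local minimum.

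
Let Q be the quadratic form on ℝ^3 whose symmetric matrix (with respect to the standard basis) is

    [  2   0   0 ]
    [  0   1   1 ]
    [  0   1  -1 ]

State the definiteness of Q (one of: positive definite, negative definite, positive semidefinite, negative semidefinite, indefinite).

Congruent diagonalization of A (simultaneous row and column reduction) yields pivots 2, 1, -2.
So there are 2 positive, 1 negative pivots.
Hence Q is indefinite.

indefinite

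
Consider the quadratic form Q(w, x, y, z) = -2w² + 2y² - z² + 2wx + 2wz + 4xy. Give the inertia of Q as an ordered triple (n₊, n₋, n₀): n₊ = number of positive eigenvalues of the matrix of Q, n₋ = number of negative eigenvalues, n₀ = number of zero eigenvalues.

The symmetric matrix is A = [[-2, 1, 0, 1], [1, 0, 2, 0], [0, 2, 2, 0], [1, 0, 0, -1]].
Applying the same elementary operations to the rows and columns of A produces a congruent diagonal matrix with entries -2, 1/2, -6, -1/3.
That gives 1 positive, 3 negative pivots.

(1, 3, 0)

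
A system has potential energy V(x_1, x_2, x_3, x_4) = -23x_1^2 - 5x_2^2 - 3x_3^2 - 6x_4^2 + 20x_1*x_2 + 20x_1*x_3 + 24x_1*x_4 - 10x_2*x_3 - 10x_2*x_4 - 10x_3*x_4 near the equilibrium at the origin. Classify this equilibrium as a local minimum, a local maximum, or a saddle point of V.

saddle point

The Hessian at the origin is H = [[-46, 20, 20, 24], [20, -10, -10, -10], [20, -10, -6, -10], [24, -10, -10, -12]].
An LDLᵀ factorisation of H has diagonal entries -46, -30/23, 4, 2/3.
Counting signs: 2 positive, 2 negative.
H is indefinite, so the origin is a saddle point.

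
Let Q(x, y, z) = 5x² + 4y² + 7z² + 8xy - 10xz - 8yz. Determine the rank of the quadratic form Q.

The associated matrix is A = [[5, 4, -5], [4, 4, -4], [-5, -4, 7]].
Symmetric row and column elimination reduces A to a congruent diagonal form with pivots 5, 4/5, 2.
That gives 3 positive pivots.
The rank is the number of nonzero pivots: 3.

3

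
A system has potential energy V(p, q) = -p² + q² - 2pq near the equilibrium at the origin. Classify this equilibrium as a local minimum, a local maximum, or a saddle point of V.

The Hessian at the origin is H = [[-2, -2], [-2, 2]].
det H = -2·2 − (-2)² = -8 < 0, so H is indefinite.
Therefore the origin is a saddle point.

saddle point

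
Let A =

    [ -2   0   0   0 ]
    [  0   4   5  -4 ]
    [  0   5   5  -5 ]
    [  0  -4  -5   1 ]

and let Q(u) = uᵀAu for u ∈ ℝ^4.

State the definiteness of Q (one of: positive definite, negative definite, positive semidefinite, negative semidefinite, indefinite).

indefinite

Congruent diagonalization of A (simultaneous row and column reduction) yields pivots -2, 4, -5/4, -3.
So there are 1 positive, 3 negative pivots.
Hence Q is indefinite.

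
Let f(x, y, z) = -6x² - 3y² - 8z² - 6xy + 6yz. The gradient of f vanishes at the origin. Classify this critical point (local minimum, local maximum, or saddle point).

local maximum

The Hessian at the origin is H = [[-12, -6, 0], [-6, -6, 6], [0, 6, -16]].
Symmetric row and column elimination reduces H to a congruent diagonal form with pivots -12, -3, -4.
That gives 3 negative pivots.
H is negative definite, so the origin is a strict local maximum.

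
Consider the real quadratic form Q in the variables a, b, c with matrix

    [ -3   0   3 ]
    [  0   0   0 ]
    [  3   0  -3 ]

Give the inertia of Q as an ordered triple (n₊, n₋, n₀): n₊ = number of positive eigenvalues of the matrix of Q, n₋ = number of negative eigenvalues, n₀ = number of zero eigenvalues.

(0, 1, 2)

Applying the same elementary operations to the rows and columns of A produces a congruent diagonal matrix with entries -3, 0, 0.
So there are 1 negative, 2 zero pivots.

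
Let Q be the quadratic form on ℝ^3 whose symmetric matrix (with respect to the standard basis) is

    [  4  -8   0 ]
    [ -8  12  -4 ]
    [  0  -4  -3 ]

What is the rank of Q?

Symmetric row and column elimination reduces A to a congruent diagonal form with pivots 4, -4, 1.
Counting signs: 2 positive, 1 negative.
The rank is the number of nonzero pivots: 3.

3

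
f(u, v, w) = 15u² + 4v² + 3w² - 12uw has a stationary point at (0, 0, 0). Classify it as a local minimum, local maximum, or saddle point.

local minimum

The Hessian at the origin is H = [[30, 0, -12], [0, 8, 0], [-12, 0, 6]].
Symmetric row and column elimination reduces H to a congruent diagonal form with pivots 30, 8, 6/5.
So there are 3 positive pivots.
H is positive definite, so the origin is a strict local minimum.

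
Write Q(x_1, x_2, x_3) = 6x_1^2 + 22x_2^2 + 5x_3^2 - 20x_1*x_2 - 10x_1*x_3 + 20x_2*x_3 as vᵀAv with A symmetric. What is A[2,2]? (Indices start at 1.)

22

The coefficient of x_2^2 in Q is 22, and that is exactly A[2,2].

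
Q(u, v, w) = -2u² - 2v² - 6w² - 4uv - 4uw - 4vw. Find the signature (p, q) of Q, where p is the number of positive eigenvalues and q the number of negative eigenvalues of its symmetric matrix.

(0, 2)

The symmetric matrix is A = [[-2, -2, -2], [-2, -2, -2], [-2, -2, -6]].
Applying the same elementary operations to the rows and columns of A produces a congruent diagonal matrix with entries -2, 0, -4.
So there are 2 negative, 1 zero pivots.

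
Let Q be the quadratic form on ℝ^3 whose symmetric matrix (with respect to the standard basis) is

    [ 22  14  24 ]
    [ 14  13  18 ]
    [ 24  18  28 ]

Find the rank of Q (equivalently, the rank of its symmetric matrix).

2

Congruent diagonalization of A (simultaneous row and column reduction) yields pivots 22, 45/11, 0.
So there are 2 positive, 1 zero pivots.
The rank is the number of nonzero pivots: 2.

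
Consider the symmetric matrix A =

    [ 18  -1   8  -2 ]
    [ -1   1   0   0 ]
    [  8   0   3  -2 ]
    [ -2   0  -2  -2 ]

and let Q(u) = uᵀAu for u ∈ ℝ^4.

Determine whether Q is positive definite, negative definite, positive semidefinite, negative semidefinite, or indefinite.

indefinite

Applying the same elementary operations to the rows and columns of A produces a congruent diagonal matrix with entries 18, 17/18, -13/17, -10/13.
That gives 2 positive, 2 negative pivots.
Hence Q is indefinite.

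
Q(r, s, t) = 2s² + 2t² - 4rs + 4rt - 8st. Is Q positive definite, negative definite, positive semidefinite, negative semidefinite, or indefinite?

The symmetric matrix is A = [[0, -2, 2], [-2, 2, -4], [2, -4, 2]].
A is congruent to a diagonal matrix with 1 positive, 2 negative and 0 zero entries, so Q is indefinite.

indefinite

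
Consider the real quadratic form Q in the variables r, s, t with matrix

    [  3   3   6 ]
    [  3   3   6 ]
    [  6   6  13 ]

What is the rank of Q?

Applying the same elementary operations to the rows and columns of A produces a congruent diagonal matrix with entries 3, 0, 1.
That gives 2 positive, 1 zero pivots.
The rank is the number of nonzero pivots: 2.

2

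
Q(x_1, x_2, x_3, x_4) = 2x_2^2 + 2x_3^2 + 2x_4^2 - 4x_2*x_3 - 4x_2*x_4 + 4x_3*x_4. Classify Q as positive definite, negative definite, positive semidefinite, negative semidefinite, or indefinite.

positive semidefinite

Write A = [[0, 0, 0, 0], [0, 2, -2, -2], [0, -2, 2, 2], [0, -2, 2, 2]].
Congruent diagonalization of A (simultaneous row and column reduction) yields pivots 0, 2, 0, 0.
That gives 1 positive, 3 zero pivots.
Hence Q is positive semidefinite.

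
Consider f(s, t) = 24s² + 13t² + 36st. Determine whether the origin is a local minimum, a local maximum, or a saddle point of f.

The Hessian at the origin is H = [[48, 36], [36, 26]].
det H = 48·26 − (36)² = -48 < 0, so H is indefinite.
Therefore the origin is a saddle point.

saddle point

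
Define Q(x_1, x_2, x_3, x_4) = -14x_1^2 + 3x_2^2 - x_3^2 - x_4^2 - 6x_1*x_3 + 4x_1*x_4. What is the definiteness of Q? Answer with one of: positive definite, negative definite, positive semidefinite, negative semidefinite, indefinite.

indefinite

The symmetric matrix is A = [[-14, 0, -3, 2], [0, 3, 0, 0], [-3, 0, -1, 0], [2, 0, 0, -1]].
Row-reducing A symmetrically gives the diagonal entries -14, 3, -5/14, -1/5.
That gives 1 positive, 3 negative pivots.
Hence Q is indefinite.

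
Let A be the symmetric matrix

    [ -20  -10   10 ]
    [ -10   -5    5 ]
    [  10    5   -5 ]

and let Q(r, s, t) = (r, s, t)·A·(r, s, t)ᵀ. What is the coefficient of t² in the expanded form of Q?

-5

The coefficient of t² is the diagonal entry A[3,3] = -5.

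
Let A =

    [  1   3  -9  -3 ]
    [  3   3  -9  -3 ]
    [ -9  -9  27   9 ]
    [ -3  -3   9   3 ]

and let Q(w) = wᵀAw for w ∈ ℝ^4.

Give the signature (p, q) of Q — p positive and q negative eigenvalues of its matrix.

Congruent diagonalization of A (simultaneous row and column reduction) yields pivots 1, -6, 0, 0.
Counting signs: 1 positive, 1 negative, 2 zero.

(1, 1)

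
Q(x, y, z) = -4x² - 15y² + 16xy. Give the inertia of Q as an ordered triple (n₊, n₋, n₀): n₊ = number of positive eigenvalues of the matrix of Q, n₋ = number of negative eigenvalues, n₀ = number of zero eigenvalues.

(1, 1, 1)

The symmetric matrix is A = [[-4, 8, 0], [8, -15, 0], [0, 0, 0]].
Applying the same elementary operations to the rows and columns of A produces a congruent diagonal matrix with entries -4, 1, 0.
Counting signs: 1 positive, 1 negative, 1 zero.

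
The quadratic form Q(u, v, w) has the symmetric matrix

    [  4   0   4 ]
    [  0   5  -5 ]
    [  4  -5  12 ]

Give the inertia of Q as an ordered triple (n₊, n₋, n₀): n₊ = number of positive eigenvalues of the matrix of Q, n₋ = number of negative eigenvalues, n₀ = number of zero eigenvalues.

(3, 0, 0)

Applying the same elementary operations to the rows and columns of A produces a congruent diagonal matrix with entries 4, 5, 3.
That gives 3 positive pivots.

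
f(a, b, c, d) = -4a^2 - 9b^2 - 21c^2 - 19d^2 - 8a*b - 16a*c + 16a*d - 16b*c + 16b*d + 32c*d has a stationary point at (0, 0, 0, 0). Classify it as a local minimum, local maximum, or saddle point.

local maximum

The Hessian at the origin is H = [[-8, -8, -16, 16], [-8, -18, -16, 16], [-16, -16, -42, 32], [16, 16, 32, -38]].
Congruent diagonalization of H (simultaneous row and column reduction) yields pivots -8, -10, -10, -6.
Counting signs: 4 negative.
H is negative definite, so the origin is a strict local maximum.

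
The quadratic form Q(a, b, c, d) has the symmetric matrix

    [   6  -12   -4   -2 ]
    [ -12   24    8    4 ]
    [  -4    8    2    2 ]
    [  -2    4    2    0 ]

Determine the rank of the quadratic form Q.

2

Row-reducing A symmetrically gives the diagonal entries 6, 0, -2/3, 0.
So there are 1 positive, 1 negative, 2 zero pivots.
The rank is the number of nonzero pivots: 2.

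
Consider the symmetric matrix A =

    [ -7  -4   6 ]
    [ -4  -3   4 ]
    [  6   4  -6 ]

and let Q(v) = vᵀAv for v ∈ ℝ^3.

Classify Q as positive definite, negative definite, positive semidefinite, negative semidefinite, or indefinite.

negative definite

Leading principal minors: Δ_1 = -7, Δ_2 = 5, Δ_3 = -2.
The signs alternate starting with Δ_1 < 0, so by Sylvester's criterion Q is negative definite.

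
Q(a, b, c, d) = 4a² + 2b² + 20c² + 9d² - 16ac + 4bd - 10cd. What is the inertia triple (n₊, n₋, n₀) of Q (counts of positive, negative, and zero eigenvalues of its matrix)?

The associated matrix is A = [[4, 0, -8, 0], [0, 2, 0, 2], [-8, 0, 20, -5], [0, 2, -5, 9]].
Applying the same elementary operations to the rows and columns of A produces a congruent diagonal matrix with entries 4, 2, 4, 3/4.
That gives 4 positive pivots.

(4, 0, 0)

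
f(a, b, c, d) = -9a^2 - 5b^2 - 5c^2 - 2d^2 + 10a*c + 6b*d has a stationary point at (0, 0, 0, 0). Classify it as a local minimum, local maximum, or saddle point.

The Hessian at the origin is H = [[-18, 0, 10, 0], [0, -10, 0, 6], [10, 0, -10, 0], [0, 6, 0, -4]].
Applying the same elementary operations to the rows and columns of H produces a congruent diagonal matrix with entries -18, -10, -40/9, -2/5.
That gives 4 negative pivots.
H is negative definite, so the origin is a strict local maximum.

local maximum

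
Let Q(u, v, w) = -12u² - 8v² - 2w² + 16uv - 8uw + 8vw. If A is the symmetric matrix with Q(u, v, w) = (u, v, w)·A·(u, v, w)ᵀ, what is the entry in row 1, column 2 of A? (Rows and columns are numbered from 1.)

The coefficient of u·v in Q is 16. For a symmetric A this equals A[1,2] + A[2,1] = 2·A[1,2].
So A[1,2] = 16/2 = 8.

8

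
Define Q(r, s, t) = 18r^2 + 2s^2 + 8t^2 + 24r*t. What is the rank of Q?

2

The symmetric matrix is A = [[18, 0, 12], [0, 2, 0], [12, 0, 8]].
Applying the same elementary operations to the rows and columns of A produces a congruent diagonal matrix with entries 18, 2, 0.
So there are 2 positive, 1 zero pivots.
The rank is the number of nonzero pivots: 2.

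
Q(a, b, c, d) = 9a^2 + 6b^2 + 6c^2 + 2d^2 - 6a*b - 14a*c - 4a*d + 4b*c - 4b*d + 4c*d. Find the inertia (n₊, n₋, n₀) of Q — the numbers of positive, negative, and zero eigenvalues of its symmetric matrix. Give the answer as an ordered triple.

(3, 0, 1)

The symmetric matrix is A = [[9, -3, -7, -2], [-3, 6, 2, -2], [-7, 2, 6, 2], [-2, -2, 2, 2]].
Congruent diagonalization of A (simultaneous row and column reduction) yields pivots 9, 5, 8/15, 0.
Counting signs: 3 positive, 1 zero.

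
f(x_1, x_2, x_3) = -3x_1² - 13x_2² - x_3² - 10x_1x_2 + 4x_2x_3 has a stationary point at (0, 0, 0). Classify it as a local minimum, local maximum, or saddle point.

The Hessian at the origin is H = [[-6, -10, 0], [-10, -26, 4], [0, 4, -2]].
Applying the same elementary operations to the rows and columns of H produces a congruent diagonal matrix with entries -6, -28/3, -2/7.
So there are 3 negative pivots.
H is negative definite, so the origin is a strict local maximum.

local maximum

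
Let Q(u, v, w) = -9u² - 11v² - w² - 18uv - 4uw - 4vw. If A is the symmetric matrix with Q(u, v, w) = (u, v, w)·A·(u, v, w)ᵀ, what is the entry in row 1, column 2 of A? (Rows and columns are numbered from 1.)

The coefficient of u·v in Q is -18. For a symmetric A this equals A[1,2] + A[2,1] = 2·A[1,2].
So A[1,2] = -18/2 = -9.

-9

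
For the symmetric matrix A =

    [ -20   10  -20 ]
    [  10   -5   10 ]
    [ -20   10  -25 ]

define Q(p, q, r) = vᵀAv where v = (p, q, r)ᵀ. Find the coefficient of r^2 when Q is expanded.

-25

The coefficient of r^2 is the diagonal entry A[3,3] = -25.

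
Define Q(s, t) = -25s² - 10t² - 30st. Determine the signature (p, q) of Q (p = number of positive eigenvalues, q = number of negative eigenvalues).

(0, 2)

The associated matrix is A = [[-25, -15], [-15, -10]].
Symmetric row and column elimination reduces A to a congruent diagonal form with pivots -25, -1.
So there are 2 negative pivots.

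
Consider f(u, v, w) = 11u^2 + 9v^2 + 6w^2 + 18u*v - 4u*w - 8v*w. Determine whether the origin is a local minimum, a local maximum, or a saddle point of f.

local minimum

The Hessian at the origin is H = [[22, 18, -4], [18, 18, -8], [-4, -8, 12]].
Applying the same elementary operations to the rows and columns of H produces a congruent diagonal matrix with entries 22, 36/11, 40/9.
That gives 3 positive pivots.
H is positive definite, so the origin is a strict local minimum.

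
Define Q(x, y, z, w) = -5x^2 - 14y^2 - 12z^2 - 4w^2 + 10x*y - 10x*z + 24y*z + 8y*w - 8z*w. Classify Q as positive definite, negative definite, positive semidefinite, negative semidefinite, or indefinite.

negative definite

Write A = [[-5, 5, -5, 0], [5, -14, 12, 4], [-5, 12, -12, -4], [0, 4, -4, -4]].
Row-reducing A symmetrically gives the diagonal entries -5, -9, -14/9, -12/7.
That gives 4 negative pivots.
Hence Q is negative definite.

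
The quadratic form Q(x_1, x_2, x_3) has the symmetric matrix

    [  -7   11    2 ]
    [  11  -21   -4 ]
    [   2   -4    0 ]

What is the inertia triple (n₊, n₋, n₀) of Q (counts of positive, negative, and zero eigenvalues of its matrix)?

(1, 2, 0)

Congruent diagonalization of A (simultaneous row and column reduction) yields pivots -7, -26/7, 10/13.
Counting signs: 1 positive, 2 negative.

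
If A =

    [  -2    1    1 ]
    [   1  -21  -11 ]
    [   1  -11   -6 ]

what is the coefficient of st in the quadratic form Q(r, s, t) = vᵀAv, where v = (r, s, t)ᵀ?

-22

The coefficient of st is A[2,3] + A[3,2] = 2·(-11) = -22.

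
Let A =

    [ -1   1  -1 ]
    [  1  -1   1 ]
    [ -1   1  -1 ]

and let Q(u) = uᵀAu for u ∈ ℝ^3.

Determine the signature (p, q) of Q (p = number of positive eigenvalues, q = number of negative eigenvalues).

(0, 1)

Congruent diagonalization of A (simultaneous row and column reduction) yields pivots -1, 0, 0.
So there are 1 negative, 2 zero pivots.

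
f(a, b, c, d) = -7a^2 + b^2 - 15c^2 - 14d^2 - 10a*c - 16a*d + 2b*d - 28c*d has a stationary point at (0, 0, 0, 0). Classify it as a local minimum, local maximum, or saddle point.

saddle point

The Hessian at the origin is H = [[-14, 0, -10, -16], [0, 2, 0, 2], [-10, 0, -30, -28], [-16, 2, -28, -28]].
Symmetric row and column elimination reduces H to a congruent diagonal form with pivots -14, 2, -160/7, 3/10.
Counting signs: 2 positive, 2 negative.
H is indefinite, so the origin is a saddle point.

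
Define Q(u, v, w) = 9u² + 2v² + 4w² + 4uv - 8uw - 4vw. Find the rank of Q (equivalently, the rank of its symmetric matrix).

The symmetric matrix is A = [[9, 2, -4], [2, 2, -2], [-4, -2, 4]].
Row-reducing A symmetrically gives the diagonal entries 9, 14/9, 10/7.
That gives 3 positive pivots.
The rank is the number of nonzero pivots: 3.

3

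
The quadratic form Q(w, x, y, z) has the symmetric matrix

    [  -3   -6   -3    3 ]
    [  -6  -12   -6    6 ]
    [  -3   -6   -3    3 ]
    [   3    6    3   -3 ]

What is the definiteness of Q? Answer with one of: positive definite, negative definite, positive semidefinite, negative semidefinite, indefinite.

negative semidefinite

Congruent diagonalization of A (simultaneous row and column reduction) yields pivots -3, 0, 0, 0.
Counting signs: 1 negative, 3 zero.
Hence Q is negative semidefinite.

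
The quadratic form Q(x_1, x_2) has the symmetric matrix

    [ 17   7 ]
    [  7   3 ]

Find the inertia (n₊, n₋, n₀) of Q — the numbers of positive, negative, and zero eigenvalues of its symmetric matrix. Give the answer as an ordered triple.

Symmetric row and column elimination reduces A to a congruent diagonal form with pivots 17, 2/17.
That gives 2 positive pivots.

(2, 0, 0)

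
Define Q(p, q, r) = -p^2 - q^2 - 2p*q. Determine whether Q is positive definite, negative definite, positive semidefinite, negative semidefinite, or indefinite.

negative semidefinite

The symmetric matrix is A = [[-1, -1, 0], [-1, -1, 0], [0, 0, 0]].
Symmetric row and column elimination reduces A to a congruent diagonal form with pivots -1, 0, 0.
Counting signs: 1 negative, 2 zero.
Hence Q is negative semidefinite.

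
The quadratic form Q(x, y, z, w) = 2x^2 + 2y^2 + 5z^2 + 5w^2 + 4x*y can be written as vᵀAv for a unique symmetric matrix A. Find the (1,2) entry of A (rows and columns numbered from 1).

2

The coefficient of x·y in Q is 4. For a symmetric A this equals A[1,2] + A[2,1] = 2·A[1,2].
So A[1,2] = 4/2 = 2.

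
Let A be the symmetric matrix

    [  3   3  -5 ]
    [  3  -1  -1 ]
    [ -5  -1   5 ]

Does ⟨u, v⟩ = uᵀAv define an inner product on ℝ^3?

no

Applying the same elementary operations to the rows and columns of A produces a congruent diagonal matrix with entries 3, -4, 2/3.
So there are 2 positive, 1 negative pivots.
Hence Q is indefinite.
⟨·,·⟩ is an inner product exactly when A is positive definite.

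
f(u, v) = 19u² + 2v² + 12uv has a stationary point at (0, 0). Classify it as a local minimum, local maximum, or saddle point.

The Hessian at the origin is H = [[38, 12], [12, 4]].
det H = 38·4 − (12)² = 8 > 0 and H[1,1] = 38 > 0, so H is positive definite.
Therefore the origin is a local minimum.

local minimum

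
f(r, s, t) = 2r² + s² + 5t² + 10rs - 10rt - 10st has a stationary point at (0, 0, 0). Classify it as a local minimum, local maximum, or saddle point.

The Hessian at the origin is H = [[4, 10, -10], [10, 2, -10], [-10, -10, 10]].
Congruent diagonalization of H (simultaneous row and column reduction) yields pivots 4, -23, -120/23.
Counting signs: 1 positive, 2 negative.
H is indefinite, so the origin is a saddle point.

saddle point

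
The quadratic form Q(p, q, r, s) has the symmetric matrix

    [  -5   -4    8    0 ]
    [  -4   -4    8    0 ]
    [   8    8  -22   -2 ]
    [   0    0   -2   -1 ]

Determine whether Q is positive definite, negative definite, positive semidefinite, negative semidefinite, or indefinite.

negative definite

Applying the same elementary operations to the rows and columns of A produces a congruent diagonal matrix with entries -5, -4/5, -6, -1/3.
Counting signs: 4 negative.
Hence Q is negative definite.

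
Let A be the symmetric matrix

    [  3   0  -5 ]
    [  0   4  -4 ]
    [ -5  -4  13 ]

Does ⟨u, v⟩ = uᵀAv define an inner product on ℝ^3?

yes

Leading principal minors: Δ_1 = 3, Δ_2 = 12, Δ_3 = 8.
All leading principal minors are positive, so by Sylvester's criterion Q is positive definite.
⟨·,·⟩ is an inner product exactly when A is positive definite.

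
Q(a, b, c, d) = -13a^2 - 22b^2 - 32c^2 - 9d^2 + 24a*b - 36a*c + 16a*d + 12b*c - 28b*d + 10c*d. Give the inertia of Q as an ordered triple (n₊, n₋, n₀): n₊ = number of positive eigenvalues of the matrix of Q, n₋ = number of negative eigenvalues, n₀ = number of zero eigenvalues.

(1, 3, 0)

Write A = [[-13, 12, -18, 8], [12, -22, 6, -14], [-18, 6, -32, 5], [8, -14, 5, -9]].
Row-reducing A symmetrically gives the diagonal entries -13, -142/13, 230/71, -5/46.
Counting signs: 1 positive, 3 negative.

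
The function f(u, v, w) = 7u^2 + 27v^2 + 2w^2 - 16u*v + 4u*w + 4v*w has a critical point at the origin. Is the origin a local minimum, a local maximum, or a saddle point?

The Hessian at the origin is H = [[14, -16, 4], [-16, 54, 4], [4, 4, 4]].
Row-reducing H symmetrically gives the diagonal entries 14, 250/7, 4/5.
That gives 3 positive pivots.
H is positive definite, so the origin is a strict local minimum.

local minimum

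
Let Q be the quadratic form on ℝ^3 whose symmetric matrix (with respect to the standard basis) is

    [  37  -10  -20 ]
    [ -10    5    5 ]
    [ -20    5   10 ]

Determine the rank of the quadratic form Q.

3

Congruent diagonalization of A (simultaneous row and column reduction) yields pivots 37, 85/37, -15/17.
Counting signs: 2 positive, 1 negative.
The rank is the number of nonzero pivots: 3.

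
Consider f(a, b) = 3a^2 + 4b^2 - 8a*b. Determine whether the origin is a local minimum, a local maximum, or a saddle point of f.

saddle point

The Hessian at the origin is H = [[6, -8], [-8, 8]].
det H = 6·8 − (-8)² = -16 < 0, so H is indefinite.
Therefore the origin is a saddle point.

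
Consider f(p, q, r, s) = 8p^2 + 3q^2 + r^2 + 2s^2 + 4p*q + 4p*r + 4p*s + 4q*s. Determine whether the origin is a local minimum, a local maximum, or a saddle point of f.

local minimum

The Hessian at the origin is H = [[16, 4, 4, 4], [4, 6, 0, 4], [4, 0, 2, 0], [4, 4, 0, 4]].
An LDLᵀ factorisation of H has diagonal entries 16, 5, 4/5, 1.
Counting signs: 4 positive.
H is positive definite, so the origin is a strict local minimum.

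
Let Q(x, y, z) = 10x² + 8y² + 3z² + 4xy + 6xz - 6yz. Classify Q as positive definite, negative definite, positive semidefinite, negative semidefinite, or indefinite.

positive definite

The symmetric matrix of Q is A = [[10, 2, 3], [2, 8, -3], [3, -3, 3]].
Leading principal minors: Δ_1 = 10, Δ_2 = 76, Δ_3 = 30.
All leading principal minors are positive, so by Sylvester's criterion Q is positive definite.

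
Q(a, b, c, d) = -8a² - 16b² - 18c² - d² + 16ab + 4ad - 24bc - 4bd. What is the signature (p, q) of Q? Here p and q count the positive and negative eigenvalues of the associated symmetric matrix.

(0, 3)

The symmetric matrix is A = [[-8, 8, 0, 2], [8, -16, -12, -2], [0, -12, -18, 0], [2, -2, 0, -1]].
Applying the same elementary operations to the rows and columns of A produces a congruent diagonal matrix with entries -8, -8, 0, -1/2.
Counting signs: 3 negative, 1 zero.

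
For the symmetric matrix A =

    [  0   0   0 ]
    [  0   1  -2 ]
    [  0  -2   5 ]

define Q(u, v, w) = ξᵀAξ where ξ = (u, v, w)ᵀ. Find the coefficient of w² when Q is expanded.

The coefficient of w² is the diagonal entry A[3,3] = 5.

5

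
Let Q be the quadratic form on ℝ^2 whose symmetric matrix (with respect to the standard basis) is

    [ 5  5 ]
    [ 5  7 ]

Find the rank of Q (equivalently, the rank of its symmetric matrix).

2

An LDLᵀ factorisation of A has diagonal entries 5, 2.
So there are 2 positive pivots.
The rank is the number of nonzero pivots: 2.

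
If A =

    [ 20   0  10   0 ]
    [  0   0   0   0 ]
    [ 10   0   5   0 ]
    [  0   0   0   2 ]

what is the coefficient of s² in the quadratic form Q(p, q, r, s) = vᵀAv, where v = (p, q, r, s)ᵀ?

The coefficient of s² is the diagonal entry A[4,4] = 2.

2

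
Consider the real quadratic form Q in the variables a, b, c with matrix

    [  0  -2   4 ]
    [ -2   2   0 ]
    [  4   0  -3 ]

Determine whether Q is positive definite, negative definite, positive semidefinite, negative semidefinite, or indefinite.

A is congruent to a diagonal matrix with 2 positive, 1 negative and 0 zero entries, so Q is indefinite.

indefinite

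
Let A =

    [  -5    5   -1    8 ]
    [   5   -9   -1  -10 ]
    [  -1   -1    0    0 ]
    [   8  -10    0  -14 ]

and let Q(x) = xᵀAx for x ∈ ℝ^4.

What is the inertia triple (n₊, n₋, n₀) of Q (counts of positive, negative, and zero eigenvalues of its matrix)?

(1, 3, 0)

Symmetric row and column elimination reduces A to a congruent diagonal form with pivots -5, -4, 6/5, -1/2.
That gives 1 positive, 3 negative pivots.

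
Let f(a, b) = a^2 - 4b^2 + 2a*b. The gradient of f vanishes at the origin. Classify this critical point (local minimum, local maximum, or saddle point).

The Hessian at the origin is H = [[2, 2], [2, -8]].
det H = 2·-8 − (2)² = -20 < 0, so H is indefinite.
Therefore the origin is a saddle point.

saddle point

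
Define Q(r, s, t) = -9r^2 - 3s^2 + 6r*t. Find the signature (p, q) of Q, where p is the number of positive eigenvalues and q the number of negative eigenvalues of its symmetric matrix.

The associated matrix is A = [[-9, 0, 3], [0, -3, 0], [3, 0, 0]].
Row-reducing A symmetrically gives the diagonal entries -9, -3, 1.
That gives 1 positive, 2 negative pivots.

(1, 2)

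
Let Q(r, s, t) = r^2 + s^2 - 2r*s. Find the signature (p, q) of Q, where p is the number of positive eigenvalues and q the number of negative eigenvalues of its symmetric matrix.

Write A = [[1, -1, 0], [-1, 1, 0], [0, 0, 0]].
Congruent diagonalization of A (simultaneous row and column reduction) yields pivots 1, 0, 0.
Counting signs: 1 positive, 2 zero.

(1, 0)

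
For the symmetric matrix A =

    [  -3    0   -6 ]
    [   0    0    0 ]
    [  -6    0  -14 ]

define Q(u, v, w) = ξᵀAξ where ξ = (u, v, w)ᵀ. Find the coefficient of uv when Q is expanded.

The coefficient of uv is A[1,2] + A[2,1] = 2·0 = 0.

0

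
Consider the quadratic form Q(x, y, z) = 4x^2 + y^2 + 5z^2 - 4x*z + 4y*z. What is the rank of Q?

2

Write A = [[4, 0, -2], [0, 1, 2], [-2, 2, 5]].
Row-reducing A symmetrically gives the diagonal entries 4, 1, 0.
Counting signs: 2 positive, 1 zero.
The rank is the number of nonzero pivots: 2.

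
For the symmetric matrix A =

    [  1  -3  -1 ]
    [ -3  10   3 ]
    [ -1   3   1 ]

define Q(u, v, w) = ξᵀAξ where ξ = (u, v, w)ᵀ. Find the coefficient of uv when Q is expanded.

-6

The coefficient of uv is A[1,2] + A[2,1] = 2·(-3) = -6.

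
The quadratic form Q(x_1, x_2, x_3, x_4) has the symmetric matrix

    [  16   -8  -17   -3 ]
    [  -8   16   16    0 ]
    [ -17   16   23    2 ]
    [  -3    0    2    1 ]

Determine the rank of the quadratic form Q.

Applying the same elementary operations to the rows and columns of A produces a congruent diagonal matrix with entries 16, 12, 1/4, 0.
That gives 3 positive, 1 zero pivots.
The rank is the number of nonzero pivots: 3.

3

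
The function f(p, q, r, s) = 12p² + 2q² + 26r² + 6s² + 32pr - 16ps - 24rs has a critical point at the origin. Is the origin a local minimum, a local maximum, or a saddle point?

The Hessian at the origin is H = [[24, 0, 32, -16], [0, 4, 0, 0], [32, 0, 52, -24], [-16, 0, -24, 12]].
Congruent diagonalization of H (simultaneous row and column reduction) yields pivots 24, 4, 28/3, 4/7.
So there are 4 positive pivots.
H is positive definite, so the origin is a strict local minimum.

local minimum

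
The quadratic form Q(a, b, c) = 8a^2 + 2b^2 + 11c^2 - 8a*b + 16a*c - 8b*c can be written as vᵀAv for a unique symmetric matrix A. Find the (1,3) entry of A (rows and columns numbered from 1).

8

The coefficient of a·c in Q is 16. For a symmetric A this equals A[1,3] + A[3,1] = 2·A[1,3].
So A[1,3] = 16/2 = 8.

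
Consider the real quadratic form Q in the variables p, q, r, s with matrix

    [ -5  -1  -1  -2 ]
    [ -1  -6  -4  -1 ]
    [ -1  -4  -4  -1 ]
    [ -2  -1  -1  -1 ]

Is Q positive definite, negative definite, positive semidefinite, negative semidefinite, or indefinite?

An LDLᵀ factorisation of A has diagonal entries -5, -29/5, -38/29, -2/19.
That gives 4 negative pivots.
Hence Q is negative definite.

negative definite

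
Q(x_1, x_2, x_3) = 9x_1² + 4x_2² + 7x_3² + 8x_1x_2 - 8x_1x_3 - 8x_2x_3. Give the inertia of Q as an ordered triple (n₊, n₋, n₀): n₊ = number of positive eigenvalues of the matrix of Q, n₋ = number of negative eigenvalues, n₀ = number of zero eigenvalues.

Write A = [[9, 4, -4], [4, 4, -4], [-4, -4, 7]].
Row-reducing A symmetrically gives the diagonal entries 9, 20/9, 3.
So there are 3 positive pivots.

(3, 0, 0)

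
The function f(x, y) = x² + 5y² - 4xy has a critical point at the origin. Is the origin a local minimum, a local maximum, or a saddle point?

The Hessian at the origin is H = [[2, -4], [-4, 10]].
det H = 2·10 − (-4)² = 4 > 0 and H[1,1] = 2 > 0, so H is positive definite.
Therefore the origin is a local minimum.

local minimum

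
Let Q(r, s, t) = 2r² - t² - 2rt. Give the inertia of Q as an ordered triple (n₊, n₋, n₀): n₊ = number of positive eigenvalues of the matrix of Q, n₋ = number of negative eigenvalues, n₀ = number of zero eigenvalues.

(1, 1, 1)

The associated matrix is A = [[2, 0, -1], [0, 0, 0], [-1, 0, -1]].
Row-reducing A symmetrically gives the diagonal entries 2, 0, -3/2.
So there are 1 positive, 1 negative, 1 zero pivots.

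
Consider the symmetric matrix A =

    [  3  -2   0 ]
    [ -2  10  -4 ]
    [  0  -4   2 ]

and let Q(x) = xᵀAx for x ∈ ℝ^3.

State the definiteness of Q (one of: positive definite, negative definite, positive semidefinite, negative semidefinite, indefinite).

Row-reducing A symmetrically gives the diagonal entries 3, 26/3, 2/13.
So there are 3 positive pivots.
Hence Q is positive definite.

positive definite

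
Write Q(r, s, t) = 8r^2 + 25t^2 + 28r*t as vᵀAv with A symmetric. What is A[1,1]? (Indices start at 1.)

The coefficient of r^2 in Q is 8, and that is exactly A[1,1].

8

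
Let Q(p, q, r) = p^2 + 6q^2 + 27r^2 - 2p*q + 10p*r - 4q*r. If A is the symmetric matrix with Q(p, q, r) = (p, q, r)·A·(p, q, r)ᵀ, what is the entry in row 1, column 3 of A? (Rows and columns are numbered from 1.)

The coefficient of p·r in Q is 10. For a symmetric A this equals A[1,3] + A[3,1] = 2·A[1,3].
So A[1,3] = 10/2 = 5.

5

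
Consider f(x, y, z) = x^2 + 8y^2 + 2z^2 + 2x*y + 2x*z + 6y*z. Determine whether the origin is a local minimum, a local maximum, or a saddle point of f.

The Hessian at the origin is H = [[2, 2, 2], [2, 16, 6], [2, 6, 4]].
Row-reducing H symmetrically gives the diagonal entries 2, 14, 6/7.
Counting signs: 3 positive.
H is positive definite, so the origin is a strict local minimum.

local minimum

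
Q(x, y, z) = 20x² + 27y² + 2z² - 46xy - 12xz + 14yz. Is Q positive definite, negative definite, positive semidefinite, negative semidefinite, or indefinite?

positive definite

The symmetric matrix of Q is A = [[20, -23, -6], [-23, 27, 7], [-6, 7, 2]].
Leading principal minors: Δ_1 = 20, Δ_2 = 11, Δ_3 = 2.
All leading principal minors are positive, so by Sylvester's criterion Q is positive definite.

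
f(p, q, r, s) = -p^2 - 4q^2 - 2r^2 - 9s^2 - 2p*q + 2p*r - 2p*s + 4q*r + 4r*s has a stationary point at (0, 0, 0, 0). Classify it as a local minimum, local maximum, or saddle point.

local maximum

The Hessian at the origin is H = [[-2, -2, 2, -2], [-2, -8, 4, 0], [2, 4, -4, 4], [-2, 0, 4, -18]].
An LDLᵀ factorisation of H has diagonal entries -2, -6, -4/3, -10.
So there are 4 negative pivots.
H is negative definite, so the origin is a strict local maximum.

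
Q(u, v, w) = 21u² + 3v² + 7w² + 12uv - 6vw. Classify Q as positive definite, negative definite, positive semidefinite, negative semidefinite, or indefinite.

positive semidefinite

Write A = [[21, 6, 0], [6, 3, -3], [0, -3, 7]].
Row-reducing A symmetrically gives the diagonal entries 21, 9/7, 0.
So there are 2 positive, 1 zero pivots.
Hence Q is positive semidefinite.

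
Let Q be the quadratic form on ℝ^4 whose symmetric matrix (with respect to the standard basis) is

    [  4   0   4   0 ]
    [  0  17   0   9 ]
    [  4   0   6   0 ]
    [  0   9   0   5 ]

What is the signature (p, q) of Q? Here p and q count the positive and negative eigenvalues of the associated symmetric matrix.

(4, 0)

An LDLᵀ factorisation of A has diagonal entries 4, 17, 2, 4/17.
Counting signs: 4 positive.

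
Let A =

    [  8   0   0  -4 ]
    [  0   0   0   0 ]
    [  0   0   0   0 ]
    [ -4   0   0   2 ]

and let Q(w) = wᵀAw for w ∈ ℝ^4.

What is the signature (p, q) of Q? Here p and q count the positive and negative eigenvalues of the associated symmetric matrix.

(1, 0)

Symmetric row and column elimination reduces A to a congruent diagonal form with pivots 8, 0, 0, 0.
So there are 1 positive, 3 zero pivots.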